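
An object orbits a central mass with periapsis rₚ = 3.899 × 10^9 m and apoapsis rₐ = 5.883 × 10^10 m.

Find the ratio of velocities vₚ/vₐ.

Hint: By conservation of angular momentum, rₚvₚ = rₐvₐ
rₚ = 3.899 × 10^9 m
rₐ = 5.883 × 10^10 m
rₚvₚ = rₐvₐ  ⇒  vₚ/vₐ = rₐ/rₚ
vₚ/vₐ = (5.883 × 10^10) / (3.899 × 10^9) = 15.0885

Final answer: vₚ/vₐ = 15.09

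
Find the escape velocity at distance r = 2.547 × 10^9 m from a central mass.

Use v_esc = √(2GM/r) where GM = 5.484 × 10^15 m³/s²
r = 2.547 × 10^9 m
GM = 5.484 × 10^15 m³/s²
2GM/r = 2 × (5.484 × 10^15) / (2.547 × 10^9) = 4.30624 × 10^6 m²/s²
v_esc = √(2GM/r) = 2075.15 m/s ≈ 2.075 km/s

Final answer: 2.075 km/s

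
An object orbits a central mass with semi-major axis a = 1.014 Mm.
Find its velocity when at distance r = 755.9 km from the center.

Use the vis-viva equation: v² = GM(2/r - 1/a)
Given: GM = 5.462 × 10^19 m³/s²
a = 1.014 Mm = 1.014 × 10^6 m
r = 755.9 km = 755900 m
GM = 5.462 × 10^19 m³/s²
2/r − 1/a = 2.64585 × 10^-6 − 9.86193 × 10^-7 = 1.65966 × 10^-6 m⁻¹
v² = GM (2/r − 1/a) = 9.06506 × 10^13 m²/s²
v = 9.52106 × 10^6 m/s ≈ 9521 km/s

Final answer: 9521 km/s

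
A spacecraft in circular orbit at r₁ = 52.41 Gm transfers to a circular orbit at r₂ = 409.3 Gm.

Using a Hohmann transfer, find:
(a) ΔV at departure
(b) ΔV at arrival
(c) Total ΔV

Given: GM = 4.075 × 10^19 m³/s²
r₁ = 52.41 Gm = 5.241 × 10^10 m
r₂ = 409.3 Gm = 4.093 × 10^11 m
GM = 4.075 × 10^19 m³/s²
Transfer ellipse: a_t = (r₁ + r₂)/2 = 2.30855 × 10^11 m
Circular speed at r₁: v₁ = √(GM/r₁) = 27884.1 m/s
Transfer speed at r₁ (periapsis): v₁ₜ = √(GM(2/r₁ − 1/a_t)) = 37128.5 m/s
(a) ΔV₁ = v₁ₜ − v₁ = 9244.44 m/s ≈ 9.244 km/s
Circular speed at r₂: v₂ = √(GM/r₂) = 9977.99 m/s
Transfer speed at r₂ (apoapsis): v₂ₜ = √(GM(2/r₂ − 1/a_t)) = 4754.23 m/s
(b) ΔV₂ = v₂ − v₂ₜ = 5223.76 m/s ≈ 5.224 km/s
(c) ΔV_total = ΔV₁ + ΔV₂ = 14468.2 m/s ≈ 14.47 km/s

Final answer:
(a) ΔV₁ = 9.244 km/s
(b) ΔV₂ = 5.224 km/s
(c) ΔV_total = 14.47 km/s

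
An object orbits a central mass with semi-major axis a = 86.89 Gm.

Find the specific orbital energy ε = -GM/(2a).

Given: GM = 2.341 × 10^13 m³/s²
a = 86.89 Gm = 8.689 × 10^10 m
GM = 2.341 × 10^13 m³/s²
2a = 1.7378 × 10^11 m
ε = −GM/(2a) = -134.711 J/kg ≈ -134.7 J/kg

Final answer: -134.7 J/kg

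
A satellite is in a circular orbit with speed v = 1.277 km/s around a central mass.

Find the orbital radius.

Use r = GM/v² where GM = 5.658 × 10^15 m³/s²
v = 1.277 km/s = 1277 m/s
GM = 5.658 × 10^15 m³/s²
v² = 1.63073 × 10^6 m²/s²
r = GM/v² = (5.658 × 10^15) / (1.63073 × 10^6) = 3.46961 × 10^9 m ≈ 3.47 Gm

Final answer: 3.47 Gm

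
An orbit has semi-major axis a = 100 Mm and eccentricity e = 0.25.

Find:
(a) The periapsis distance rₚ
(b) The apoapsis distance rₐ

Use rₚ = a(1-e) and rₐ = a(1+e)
a = 100 Mm = 1 × 10^8 m
e = 0.25:  1 − e = 0.75,  1 + e = 1.25
(a) rₚ = a(1 − e) = 1 × 10^8 m × 0.75 = 7.5 × 10^7 m ≈ 75 Mm
(b) rₐ = a(1 + e) = 1 × 10^8 m × 1.25 = 1.25 × 10^8 m ≈ 125 Mm

Final answer:
(a) rₚ = 75 Mm
(b) rₐ = 125 Mm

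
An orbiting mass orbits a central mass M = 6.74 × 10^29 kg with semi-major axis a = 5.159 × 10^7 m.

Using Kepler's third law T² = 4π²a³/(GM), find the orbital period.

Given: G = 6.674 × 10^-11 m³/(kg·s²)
M = 6.74 × 10^29 kg
GM = G × M = 6.674 × 10^-11 × 6.74 × 10^29 = 4.49828 × 10^19 m³/s²
a = 5.159 × 10^7 m
a³ = 1.37308 × 10^23 m³
T = 2π √(a³/GM) = 2π √((1.37308 × 10^23) / (4.49828 × 10^19)) = 2π × 55.2491 s
T = 347.14 s ≈ 5.786 minutes

Final answer: 5.786 minutes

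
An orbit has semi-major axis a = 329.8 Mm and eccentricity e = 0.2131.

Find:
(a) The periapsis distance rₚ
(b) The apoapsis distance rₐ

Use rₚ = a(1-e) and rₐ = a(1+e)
a = 329.8 Mm = 3.298 × 10^8 m
e = 0.2131:  1 − e = 0.7869,  1 + e = 1.2131
(a) rₚ = a(1 − e) = 3.298 × 10^8 m × 0.7869 = 2.5952 × 10^8 m ≈ 259.5 Mm
(b) rₐ = a(1 + e) = 3.298 × 10^8 m × 1.2131 = 4.0008 × 10^8 m ≈ 400.1 Mm

Final answer:
(a) rₚ = 259.5 Mm
(b) rₐ = 400.1 Mm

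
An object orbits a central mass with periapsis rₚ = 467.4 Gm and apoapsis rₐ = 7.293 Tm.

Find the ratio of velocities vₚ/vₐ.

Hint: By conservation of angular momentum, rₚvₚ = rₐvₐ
rₚ = 467.4 Gm = 4.674 × 10^11 m
rₐ = 7.293 Tm = 7.293 × 10^12 m
rₚvₚ = rₐvₐ  ⇒  vₚ/vₐ = rₐ/rₚ
vₚ/vₐ = (7.293 × 10^12) / (4.674 × 10^11) = 15.6033

Final answer: vₚ/vₐ = 15.6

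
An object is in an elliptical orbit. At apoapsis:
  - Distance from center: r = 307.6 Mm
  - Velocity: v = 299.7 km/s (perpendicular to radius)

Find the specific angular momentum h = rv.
r = 307.6 Mm = 3.076 × 10^8 m
v = 299.7 km/s = 299700 m/s
h = rv = 3.076 × 10^8 × 299700 = 9.21877 × 10^13 m²/s ≈ 9.219 × 10^13 m²/s

Final answer: h = 9.219 × 10^13 m²/s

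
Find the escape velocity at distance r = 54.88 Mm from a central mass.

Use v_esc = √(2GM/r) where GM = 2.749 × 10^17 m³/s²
r = 54.88 Mm = 5.488 × 10^7 m
GM = 2.749 × 10^17 m³/s²
2GM/r = 2 × (2.749 × 10^17) / (5.488 × 10^7) = 1.00182 × 10^10 m²/s²
v_esc = √(2GM/r) = 100091 m/s ≈ 100.1 km/s

Final answer: 100.1 km/s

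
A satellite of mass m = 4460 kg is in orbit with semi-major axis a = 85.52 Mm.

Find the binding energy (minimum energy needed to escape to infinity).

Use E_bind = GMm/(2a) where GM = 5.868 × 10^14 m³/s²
a = 85.52 Mm = 8.552 × 10^7 m
GM = 5.868 × 10^14 m³/s²
m = 4460 kg
GMm = 5.868 × 10^14 × 4460 = 2.61713 × 10^18 m³·kg/s²
2a = 1.7104 × 10^8 m
E_bind = GMm/(2a) = 1.53013 × 10^10 J ≈ 15.3 GJ

Final answer: 15.3 GJ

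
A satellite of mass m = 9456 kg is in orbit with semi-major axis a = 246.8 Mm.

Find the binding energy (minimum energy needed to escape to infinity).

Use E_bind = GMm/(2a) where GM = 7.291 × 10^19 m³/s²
a = 246.8 Mm = 2.468 × 10^8 m
GM = 7.291 × 10^19 m³/s²
m = 9456 kg
GMm = 7.291 × 10^19 × 9456 = 6.89437 × 10^23 m³·kg/s²
2a = 4.936 × 10^8 m
E_bind = GMm/(2a) = 1.39675 × 10^15 J ≈ 1.397 PJ

Final answer: 1.397 PJ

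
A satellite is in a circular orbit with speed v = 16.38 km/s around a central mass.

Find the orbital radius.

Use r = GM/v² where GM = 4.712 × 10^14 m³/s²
v = 16.38 km/s = 16380 m/s
GM = 4.712 × 10^14 m³/s²
v² = 2.68304 × 10^8 m²/s²
r = GM/v² = (4.712 × 10^14) / (2.68304 × 10^8) = 1.75621 × 10^6 m ≈ 1.756 Mm

Final answer: 1.756 Mm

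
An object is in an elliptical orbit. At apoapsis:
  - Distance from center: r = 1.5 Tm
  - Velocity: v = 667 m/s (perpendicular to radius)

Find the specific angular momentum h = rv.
r = 1.5 Tm = 1.5 × 10^12 m
v = 667 m/s
h = rv = 1.5 × 10^12 × 667 = 1.0005 × 10^15 m²/s ≈ 1 × 10^15 m²/s

Final answer: h = 1 × 10^15 m²/s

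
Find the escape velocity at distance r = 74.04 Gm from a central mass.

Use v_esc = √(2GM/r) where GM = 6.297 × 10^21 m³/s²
r = 74.04 Gm = 7.404 × 10^10 m
GM = 6.297 × 10^21 m³/s²
2GM/r = 2 × (6.297 × 10^21) / (7.404 × 10^10) = 1.70097 × 10^11 m²/s²
v_esc = √(2GM/r) = 412428 m/s ≈ 412.4 km/s

Final answer: 412.4 km/s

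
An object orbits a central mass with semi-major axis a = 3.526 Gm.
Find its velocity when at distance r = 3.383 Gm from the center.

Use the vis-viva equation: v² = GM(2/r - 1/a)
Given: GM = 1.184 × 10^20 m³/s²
a = 3.526 Gm = 3.526 × 10^9 m
r = 3.383 Gm = 3.383 × 10^9 m
GM = 1.184 × 10^20 m³/s²
2/r − 1/a = 5.91191 × 10^-10 − 2.83607 × 10^-10 = 3.07584 × 10^-10 m⁻¹
v² = GM (2/r − 1/a) = 3.64179 × 10^10 m²/s²
v = 190835 m/s ≈ 190.8 km/s

Final answer: 190.8 km/s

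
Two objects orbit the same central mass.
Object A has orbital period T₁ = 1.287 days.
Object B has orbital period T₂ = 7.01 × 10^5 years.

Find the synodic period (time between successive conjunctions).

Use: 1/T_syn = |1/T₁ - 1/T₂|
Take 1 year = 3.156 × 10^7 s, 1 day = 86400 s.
T₁ = 1.287 days = 111197 s
T₂ = 7.01 × 10^5 years = 2.21236 × 10^13 s
1/T₁ = 8.99306 × 10^-6 s⁻¹
1/T₂ = 4.52007 × 10^-14 s⁻¹
|1/T₁ − 1/T₂| = 8.99306 × 10^-6 s⁻¹
T_syn = 1 / |1/T₁ − 1/T₂| = 111197 s ≈ 1.287 days

Final answer: T_syn = 1.287 days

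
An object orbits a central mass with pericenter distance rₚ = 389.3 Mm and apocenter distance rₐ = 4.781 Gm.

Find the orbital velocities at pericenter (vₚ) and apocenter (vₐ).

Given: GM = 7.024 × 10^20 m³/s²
rₚ = 389.3 Mm = 3.893 × 10^8 m
rₐ = 4.781 Gm = 4.781 × 10^9 m
GM = 7.024 × 10^20 m³/s²
a = (rₚ + rₐ)/2 = 2.58515 × 10^9 m
Vis-viva: v² = GM (2/r − 1/a)
vₚ² = 7.024 × 10^20 × (5.13743 × 10^-9 − 3.86825 × 10^-10) = 3.33682 × 10^12 m²/s²
vₚ = 1.8267 × 10^6 m/s ≈ 1827 km/s
vₐ² = 7.024 × 10^20 × (4.18323 × 10^-10 − 3.86825 × 10^-10) = 2.2124 × 10^10 m²/s²
vₐ = 148742 m/s ≈ 148.7 km/s

Final answer: vₚ = 1827 km/s, vₐ = 148.7 km/s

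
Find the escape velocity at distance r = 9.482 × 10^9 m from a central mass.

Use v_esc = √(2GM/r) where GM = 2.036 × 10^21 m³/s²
r = 9.482 × 10^9 m
GM = 2.036 × 10^21 m³/s²
2GM/r = 2 × (2.036 × 10^21) / (9.482 × 10^9) = 4.29445 × 10^11 m²/s²
v_esc = √(2GM/r) = 655321 m/s ≈ 655.3 km/s

Final answer: 655.3 km/s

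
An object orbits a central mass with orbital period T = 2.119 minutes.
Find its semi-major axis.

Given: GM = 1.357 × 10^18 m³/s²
T = 2.119 minutes = 127.14 s
GM = 1.357 × 10^18 m³/s²
Kepler's third law: a³ = GM T² / (4π²)
T² = 16164.6 s²
a³ = (1.357 × 10^18) × 16164.6 / (4π²) = 5.55629 × 10^20 m³
a = (a³)^(1/3) = 8.22107 × 10^6 m ≈ 8.221 Mm

Final answer: 8.221 Mm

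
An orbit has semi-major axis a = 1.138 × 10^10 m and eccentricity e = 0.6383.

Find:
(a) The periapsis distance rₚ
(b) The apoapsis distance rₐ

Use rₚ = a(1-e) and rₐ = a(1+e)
a = 1.138 × 10^10 m
e = 0.6383:  1 − e = 0.3617,  1 + e = 1.6383
(a) rₚ = a(1 − e) = 1.138 × 10^10 m × 0.3617 = 4.11615 × 10^9 m ≈ 4.116 × 10^9 m
(b) rₐ = a(1 + e) = 1.138 × 10^10 m × 1.6383 = 1.86439 × 10^10 m ≈ 1.864 × 10^10 m

Final answer:
(a) rₚ = 4.116 × 10^9 m
(b) rₐ = 1.864 × 10^10 m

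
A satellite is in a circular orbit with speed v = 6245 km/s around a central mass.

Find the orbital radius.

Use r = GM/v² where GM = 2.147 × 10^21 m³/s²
v = 6245 km/s = 6.245 × 10^6 m/s
GM = 2.147 × 10^21 m³/s²
v² = 3.9 × 10^13 m²/s²
r = GM/v² = (2.147 × 10^21) / (3.9 × 10^13) = 5.50512 × 10^7 m ≈ 55.05 Mm

Final answer: 55.05 Mm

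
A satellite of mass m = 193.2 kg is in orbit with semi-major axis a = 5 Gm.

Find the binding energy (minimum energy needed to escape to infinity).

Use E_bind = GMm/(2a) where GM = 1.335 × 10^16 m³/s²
a = 5 Gm = 5 × 10^9 m
GM = 1.335 × 10^16 m³/s²
m = 193.2 kg
GMm = 1.335 × 10^16 × 193.2 = 2.57922 × 10^18 m³·kg/s²
2a = 1 × 10^10 m
E_bind = GMm/(2a) = 2.57922 × 10^8 J ≈ 257.9 MJ

Final answer: 257.9 MJ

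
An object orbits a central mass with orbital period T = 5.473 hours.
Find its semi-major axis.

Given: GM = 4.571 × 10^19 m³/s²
T = 5.473 hours = 19702.8 s
GM = 4.571 × 10^19 m³/s²
Kepler's third law: a³ = GM T² / (4π²)
T² = 3.882 × 10^8 s²
a³ = (4.571 × 10^19) × (3.882 × 10^8) / (4π²) = 4.49477 × 10^26 m³
a = (a³)^(1/3) = 7.66012 × 10^8 m ≈ 7.66 × 10^8 m

Final answer: 7.66 × 10^8 m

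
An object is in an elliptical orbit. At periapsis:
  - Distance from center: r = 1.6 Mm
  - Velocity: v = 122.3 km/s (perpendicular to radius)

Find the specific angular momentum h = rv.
r = 1.6 Mm = 1.6 × 10^6 m
v = 122.3 km/s = 122300 m/s
h = rv = 1.6 × 10^6 × 122300 = 1.9568 × 10^11 m²/s ≈ 1.957 × 10^11 m²/s

Final answer: h = 1.957 × 10^11 m²/s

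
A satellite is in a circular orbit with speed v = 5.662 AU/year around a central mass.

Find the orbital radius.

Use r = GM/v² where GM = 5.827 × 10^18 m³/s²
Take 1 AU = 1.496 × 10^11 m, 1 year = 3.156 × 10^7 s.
v = 5.662 AU/year = 26838.9 m/s
GM = 5.827 × 10^18 m³/s²
v² = 7.20326 × 10^8 m²/s²
r = GM/v² = (5.827 × 10^18) / (7.20326 × 10^8) = 8.0894 × 10^9 m ≈ 0.05407 AU

Final answer: 0.05407 AU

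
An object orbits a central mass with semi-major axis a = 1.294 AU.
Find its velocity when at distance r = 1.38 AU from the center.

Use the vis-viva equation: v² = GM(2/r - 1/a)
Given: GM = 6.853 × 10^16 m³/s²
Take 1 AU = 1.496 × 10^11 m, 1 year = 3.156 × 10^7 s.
a = 1.294 AU = 1.93582 × 10^11 m
r = 1.38 AU = 2.06448 × 10^11 m
GM = 6.853 × 10^16 m³/s²
2/r − 1/a = 9.68767 × 10^-12 − 5.16576 × 10^-12 = 4.52191 × 10^-12 m⁻¹
v² = GM (2/r − 1/a) = 309887 m²/s²
v = 556.675 m/s ≈ 0.1174 AU/year

Final answer: 0.1174 AU/year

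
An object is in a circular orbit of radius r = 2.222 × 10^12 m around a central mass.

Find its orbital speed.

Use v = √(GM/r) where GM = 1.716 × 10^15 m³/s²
r = 2.222 × 10^12 m
GM = 1.716 × 10^15 m³/s²
GM/r = (1.716 × 10^15) / (2.222 × 10^12) = 772.277 m²/s²
v = √(GM/r) = 27.7899 m/s ≈ 27.79 m/s

Final answer: 27.79 m/s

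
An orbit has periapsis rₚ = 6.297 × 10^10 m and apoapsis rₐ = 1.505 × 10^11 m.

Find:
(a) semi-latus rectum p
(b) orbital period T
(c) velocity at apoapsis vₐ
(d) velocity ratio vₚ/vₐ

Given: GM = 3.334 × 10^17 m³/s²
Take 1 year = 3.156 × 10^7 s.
rₚ = 6.297 × 10^10 m
rₐ = 1.505 × 10^11 m
GM = 3.334 × 10^17 m³/s²
a = (rₚ + rₐ)/2 = 1.06735 × 10^11 m
e = (rₐ − rₚ)/(rₐ + rₚ) = (8.753 × 10^10) / (2.1347 × 10^11) = 0.410034
(a) 1 − e² = 0.831872;  p = a(1 − e²) = 1.06735 × 10^11 × 0.831872 = 8.87899 × 10^10 m ≈ 8.879 × 10^10 m
(b) a³ = 1.21596 × 10^33 m³;  T = 2π √(a³/GM) = 2π × 6.03917 × 10^7 s = 3.79452 × 10^8 s ≈ 12.02 years
(c) vₐ² = GM (2/rₐ − 1/a) = 3.334 × 10^17 × (1.3289 × 10^-11 − 9.369 × 10^-12) = 1.30694 × 10^6 m²/s²;  vₐ = 1143.22 m/s ≈ 1.143 km/s
(d) vₚ/vₐ = rₐ/rₚ (angular momentum) = (1.505 × 10^11) / (6.297 × 10^10) = 2.39003 ≈ 2.39

Final answer:
(a) semi-latus rectum p = 8.879 × 10^10 m
(b) orbital period T = 12.02 years
(c) velocity at apoapsis vₐ = 1.143 km/s
(d) velocity ratio vₚ/vₐ = 2.39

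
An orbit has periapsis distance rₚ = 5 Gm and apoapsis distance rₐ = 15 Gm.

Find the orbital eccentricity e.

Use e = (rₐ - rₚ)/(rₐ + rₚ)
rₚ = 5 Gm = 5 × 10^9 m
rₐ = 15 Gm = 1.5 × 10^10 m
rₐ − rₚ = 1 × 10^10 m
rₐ + rₚ = 2 × 10^10 m
e = (rₐ − rₚ)/(rₐ + rₚ) = 0.5

Final answer: e = 0.5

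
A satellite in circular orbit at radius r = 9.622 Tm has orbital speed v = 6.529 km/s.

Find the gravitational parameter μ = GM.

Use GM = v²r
r = 9.622 Tm = 9.622 × 10^12 m
v = 6.529 km/s = 6529 m/s
v² = 4.26278 × 10^7 m²/s²
GM = v²r = 4.26278 × 10^7 × 9.622 × 10^12 = 4.10165 × 10^20 m³/s²
GM ≈ 4.102 × 10^20 m³/s²

Final answer: GM = 4.102 × 10^20 m³/s²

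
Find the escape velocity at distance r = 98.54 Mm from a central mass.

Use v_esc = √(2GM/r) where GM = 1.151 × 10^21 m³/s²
r = 98.54 Mm = 9.854 × 10^7 m
GM = 1.151 × 10^21 m³/s²
2GM/r = 2 × (1.151 × 10^21) / (9.854 × 10^7) = 2.33611 × 10^13 m²/s²
v_esc = √(2GM/r) = 4.83333 × 10^6 m/s ≈ 4833 km/s

Final answer: 4833 km/s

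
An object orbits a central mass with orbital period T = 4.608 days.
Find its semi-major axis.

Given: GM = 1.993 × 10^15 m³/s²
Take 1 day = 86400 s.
T = 4.608 days = 398131 s
GM = 1.993 × 10^15 m³/s²
Kepler's third law: a³ = GM T² / (4π²)
T² = 1.58508 × 10^11 s²
a³ = (1.993 × 10^15) × (1.58508 × 10^11) / (4π²) = 8.00203 × 10^24 m³
a = (a³)^(1/3) = 2.00017 × 10^8 m ≈ 200 Mm

Final answer: 200 Mm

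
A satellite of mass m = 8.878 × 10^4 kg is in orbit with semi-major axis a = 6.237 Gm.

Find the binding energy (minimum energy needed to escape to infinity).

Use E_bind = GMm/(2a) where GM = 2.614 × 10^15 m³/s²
a = 6.237 Gm = 6.237 × 10^9 m
GM = 2.614 × 10^15 m³/s²
m = 8.878 × 10^4 kg
GMm = 2.614 × 10^15 × 88780 = 2.32071 × 10^20 m³·kg/s²
2a = 1.2474 × 10^10 m
E_bind = GMm/(2a) = 1.86044 × 10^10 J ≈ 18.6 GJ

Final answer: 18.6 GJ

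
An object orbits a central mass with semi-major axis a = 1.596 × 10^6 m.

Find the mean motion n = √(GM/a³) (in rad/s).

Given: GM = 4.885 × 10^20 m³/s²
a = 1.596 × 10^6 m
GM = 4.885 × 10^20 m³/s²
a³ = 4.06536 × 10^18 m³
GM/a³ = (4.885 × 10^20) / (4.06536 × 10^18) = 120.162 s⁻²
n = √(GM/a³) = 10.9618 rad/s ≈ 10.96 rad/s

Final answer: n = 10.96 rad/s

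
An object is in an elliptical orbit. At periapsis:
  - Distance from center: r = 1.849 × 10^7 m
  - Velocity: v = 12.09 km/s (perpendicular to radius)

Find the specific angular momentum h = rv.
r = 1.849 × 10^7 m
v = 12.09 km/s = 12090 m/s
h = rv = 1.849 × 10^7 × 12090 = 2.23544 × 10^11 m²/s ≈ 2.235 × 10^11 m²/s

Final answer: h = 2.235 × 10^11 m²/s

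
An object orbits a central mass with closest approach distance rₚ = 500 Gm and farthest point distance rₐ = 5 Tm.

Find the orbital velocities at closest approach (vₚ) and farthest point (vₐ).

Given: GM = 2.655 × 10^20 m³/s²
rₚ = 500 Gm = 5 × 10^11 m
rₐ = 5 Tm = 5 × 10^12 m
GM = 2.655 × 10^20 m³/s²
a = (rₚ + rₐ)/2 = 2.75 × 10^12 m
Vis-viva: v² = GM (2/r − 1/a)
vₚ² = 2.655 × 10^20 × (4 × 10^-12 − 3.63636 × 10^-13) = 9.65455 × 10^8 m²/s²
vₚ = 31071.8 m/s ≈ 31.07 km/s
vₐ² = 2.655 × 10^20 × (4 × 10^-13 − 3.63636 × 10^-13) = 9.65455 × 10^6 m²/s²
vₐ = 3107.18 m/s ≈ 3.107 km/s

Final answer: vₚ = 31.07 km/s, vₐ = 3.107 km/s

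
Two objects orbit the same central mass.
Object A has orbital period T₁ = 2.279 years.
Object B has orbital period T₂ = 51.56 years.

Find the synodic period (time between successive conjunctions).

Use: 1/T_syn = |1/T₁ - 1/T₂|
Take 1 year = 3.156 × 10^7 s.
T₁ = 2.279 years = 7.19252 × 10^7 s
T₂ = 51.56 years = 1.62723 × 10^9 s
1/T₁ = 1.39033 × 10^-8 s⁻¹
1/T₂ = 6.1454 × 10^-10 s⁻¹
|1/T₁ − 1/T₂| = 1.32888 × 10^-8 s⁻¹
T_syn = 1 / |1/T₁ − 1/T₂| = 7.52514 × 10^7 s ≈ 2.384 years

Final answer: T_syn = 2.384 years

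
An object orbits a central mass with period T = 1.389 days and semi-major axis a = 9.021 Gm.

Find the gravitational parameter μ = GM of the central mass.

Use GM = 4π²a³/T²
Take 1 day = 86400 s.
T = 1.389 days = 120010 s
a = 9.021 Gm = 9.021 × 10^9 m
a³ = 7.34115 × 10^29 m³
T² = 1.44023 × 10^10 s²
GM = 4π² × (7.34115 × 10^29) / (1.44023 × 10^10) = 2.0123 × 10^21 m³/s²
GM ≈ 2.012 × 10^21 m³/s²

Final answer: GM = 2.012 × 10^21 m³/s²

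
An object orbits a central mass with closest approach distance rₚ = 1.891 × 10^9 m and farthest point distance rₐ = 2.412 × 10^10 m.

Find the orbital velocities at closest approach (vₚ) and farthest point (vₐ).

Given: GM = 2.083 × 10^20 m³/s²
rₚ = 1.891 × 10^9 m
rₐ = 2.412 × 10^10 m
GM = 2.083 × 10^20 m³/s²
a = (rₚ + rₐ)/2 = 1.30055 × 10^10 m
Vis-viva: v² = GM (2/r − 1/a)
vₚ² = 2.083 × 10^20 × (1.05764 × 10^-9 − 7.68905 × 10^-11) = 2.0429 × 10^11 m²/s²
vₚ = 451985 m/s ≈ 452 km/s
vₐ² = 2.083 × 10^20 × (8.29187 × 10^-11 − 7.68905 × 10^-11) = 1.25567 × 10^9 m²/s²
vₐ = 35435.5 m/s ≈ 35.44 km/s

Final answer: vₚ = 452 km/s, vₐ = 35.44 km/s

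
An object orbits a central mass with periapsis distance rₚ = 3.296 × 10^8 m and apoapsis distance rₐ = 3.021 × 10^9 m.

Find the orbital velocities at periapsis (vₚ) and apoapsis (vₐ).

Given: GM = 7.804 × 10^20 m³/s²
rₚ = 3.296 × 10^8 m
rₐ = 3.021 × 10^9 m
GM = 7.804 × 10^20 m³/s²
a = (rₚ + rₐ)/2 = 1.6753 × 10^9 m
Vis-viva: v² = GM (2/r − 1/a)
vₚ² = 7.804 × 10^20 × (6.06796 × 10^-9 − 5.96908 × 10^-10) = 4.26961 × 10^12 m²/s²
vₚ = 2.0663 × 10^6 m/s ≈ 2066 km/s
vₐ² = 7.804 × 10^20 × (6.62032 × 10^-10 − 5.96908 × 10^-10) = 5.08231 × 10^10 m²/s²
vₐ = 225440 m/s ≈ 225.4 km/s

Final answer: vₚ = 2066 km/s, vₐ = 225.4 km/s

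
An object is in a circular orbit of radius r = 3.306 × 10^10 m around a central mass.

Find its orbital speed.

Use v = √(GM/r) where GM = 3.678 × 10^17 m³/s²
r = 3.306 × 10^10 m
GM = 3.678 × 10^17 m³/s²
GM/r = (3.678 × 10^17) / (3.306 × 10^10) = 1.11252 × 10^7 m²/s²
v = √(GM/r) = 3335.45 m/s ≈ 3.335 km/s

Final answer: 3.335 km/s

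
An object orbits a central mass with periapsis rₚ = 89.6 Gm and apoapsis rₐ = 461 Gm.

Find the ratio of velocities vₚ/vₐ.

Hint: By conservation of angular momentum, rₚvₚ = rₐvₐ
rₚ = 89.6 Gm = 8.96 × 10^10 m
rₐ = 461 Gm = 4.61 × 10^11 m
rₚvₚ = rₐvₐ  ⇒  vₚ/vₐ = rₐ/rₚ
vₚ/vₐ = (4.61 × 10^11) / (8.96 × 10^10) = 5.14509

Final answer: vₚ/vₐ = 5.145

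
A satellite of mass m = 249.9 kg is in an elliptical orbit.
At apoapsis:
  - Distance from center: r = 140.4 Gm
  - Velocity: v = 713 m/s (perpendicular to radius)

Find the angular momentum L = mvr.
r = 140.4 Gm = 1.404 × 10^11 m
v = 713 m/s
vr = 713 × 1.404 × 10^11 = 1.00105 × 10^14 m²/s
L = m × vr = 249.9 × 1.00105 × 10^14 = 2.50163 × 10^16 kg·m²/s ≈ 2.502 × 10^16 kg·m²/s

Final answer: L = 2.502 × 10^16 kg·m²/s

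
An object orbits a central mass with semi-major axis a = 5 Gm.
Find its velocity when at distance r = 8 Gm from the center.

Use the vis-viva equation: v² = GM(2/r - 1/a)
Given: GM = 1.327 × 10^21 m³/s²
a = 5 Gm = 5 × 10^9 m
r = 8 Gm = 8 × 10^9 m
GM = 1.327 × 10^21 m³/s²
2/r − 1/a = 2.5 × 10^-10 − 2 × 10^-10 = 5 × 10^-11 m⁻¹
v² = GM (2/r − 1/a) = 6.635 × 10^10 m²/s²
v = 257585 m/s ≈ 257.6 km/s

Final answer: 257.6 km/s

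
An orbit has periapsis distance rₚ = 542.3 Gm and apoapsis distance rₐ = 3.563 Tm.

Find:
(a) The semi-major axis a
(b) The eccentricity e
rₚ = 542.3 Gm = 5.423 × 10^11 m
rₐ = 3.563 Tm = 3.563 × 10^12 m
(a) a = (rₚ + rₐ)/2 = 2.05265 × 10^12 m ≈ 2.053 Tm
(b) e = (rₐ − rₚ)/(rₐ + rₚ) = (3.0207 × 10^12) / (4.1053 × 10^12) = 0.735805

Final answer:
(a) a = 2.053 Tm
(b) e = 0.7358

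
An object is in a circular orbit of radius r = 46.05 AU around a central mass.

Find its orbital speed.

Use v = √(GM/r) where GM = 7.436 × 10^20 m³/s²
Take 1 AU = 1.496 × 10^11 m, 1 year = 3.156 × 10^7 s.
r = 46.05 AU = 6.88908 × 10^12 m
GM = 7.436 × 10^20 m³/s²
GM/r = (7.436 × 10^20) / (6.88908 × 10^12) = 1.07939 × 10^8 m²/s²
v = √(GM/r) = 10389.4 m/s ≈ 2.192 AU/year

Final answer: 2.192 AU/year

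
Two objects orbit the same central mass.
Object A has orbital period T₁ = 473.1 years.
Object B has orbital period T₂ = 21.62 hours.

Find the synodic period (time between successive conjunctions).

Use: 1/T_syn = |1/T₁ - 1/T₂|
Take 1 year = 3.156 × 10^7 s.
T₁ = 473.1 years = 1.4931 × 10^10 s
T₂ = 21.62 hours = 77832 s
1/T₁ = 6.69746 × 10^-11 s⁻¹
1/T₂ = 1.28482 × 10^-5 s⁻¹
|1/T₁ − 1/T₂| = 1.28481 × 10^-5 s⁻¹
T_syn = 1 / |1/T₁ − 1/T₂| = 77832.4 s ≈ 21.62 hours

Final answer: T_syn = 21.62 hours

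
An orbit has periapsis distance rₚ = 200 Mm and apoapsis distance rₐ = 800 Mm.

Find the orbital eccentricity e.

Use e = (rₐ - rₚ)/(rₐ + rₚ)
rₚ = 200 Mm = 2 × 10^8 m
rₐ = 800 Mm = 8 × 10^8 m
rₐ − rₚ = 6 × 10^8 m
rₐ + rₚ = 1 × 10^9 m
e = (rₐ − rₚ)/(rₐ + rₚ) = 0.6

Final answer: e = 0.6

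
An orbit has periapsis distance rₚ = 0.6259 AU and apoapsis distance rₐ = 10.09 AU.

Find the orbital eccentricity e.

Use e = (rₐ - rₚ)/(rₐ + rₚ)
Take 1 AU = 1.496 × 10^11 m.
rₚ = 0.6259 AU = 9.36346 × 10^10 m
rₐ = 10.09 AU = 1.50946 × 10^12 m
rₐ − rₚ = 1.41583 × 10^12 m
rₐ + rₚ = 1.6031 × 10^12 m
e = (rₐ − rₚ)/(rₐ + rₚ) = 0.883183

Final answer: e = 0.8832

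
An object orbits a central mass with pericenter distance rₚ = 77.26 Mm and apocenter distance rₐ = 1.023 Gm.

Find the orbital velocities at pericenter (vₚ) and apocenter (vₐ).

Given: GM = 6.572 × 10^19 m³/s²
rₚ = 77.26 Mm = 7.726 × 10^7 m
rₐ = 1.023 Gm = 1.023 × 10^9 m
GM = 6.572 × 10^19 m³/s²
a = (rₚ + rₐ)/2 = 5.5013 × 10^8 m
Vis-viva: v² = GM (2/r − 1/a)
vₚ² = 6.572 × 10^19 × (2.58866 × 10^-8 − 1.81775 × 10^-9) = 1.58181 × 10^12 m²/s²
vₚ = 1.2577 × 10^6 m/s ≈ 1258 km/s
vₐ² = 6.572 × 10^19 × (1.95503 × 10^-9 − 1.81775 × 10^-9) = 9.02218 × 10^9 m²/s²
vₐ = 94985.1 m/s ≈ 94.99 km/s

Final answer: vₚ = 1258 km/s, vₐ = 94.99 km/s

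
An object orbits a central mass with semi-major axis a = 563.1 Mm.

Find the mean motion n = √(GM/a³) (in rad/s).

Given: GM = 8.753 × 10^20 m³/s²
a = 563.1 Mm = 5.631 × 10^8 m
GM = 8.753 × 10^20 m³/s²
a³ = 1.78549 × 10^26 m³
GM/a³ = (8.753 × 10^20) / (1.78549 × 10^26) = 4.90231 × 10^-6 s⁻²
n = √(GM/a³) = 0.00221411 rad/s ≈ 0.002214 rad/s

Final answer: n = 0.002214 rad/s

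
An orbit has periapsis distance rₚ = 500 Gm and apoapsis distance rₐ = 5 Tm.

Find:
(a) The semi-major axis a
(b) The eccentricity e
rₚ = 500 Gm = 5 × 10^11 m
rₐ = 5 Tm = 5 × 10^12 m
(a) a = (rₚ + rₐ)/2 = 2.75 × 10^12 m ≈ 2.75 Tm
(b) e = (rₐ − rₚ)/(rₐ + rₚ) = (4.5 × 10^12) / (5.5 × 10^12) = 0.818182

Final answer:
(a) a = 2.75 Tm
(b) e = 0.8182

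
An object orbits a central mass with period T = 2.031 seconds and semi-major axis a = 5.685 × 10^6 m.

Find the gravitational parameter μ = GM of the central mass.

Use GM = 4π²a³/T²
T = 2.031 seconds
a = 5.685 × 10^6 m
a³ = 1.83735 × 10^20 m³
T² = 4.12496 s²
GM = 4π² × (1.83735 × 10^20) / 4.12496 = 1.75846 × 10^21 m³/s²
GM ≈ 1.758 × 10^21 m³/s²

Final answer: GM = 1.758 × 10^21 m³/s²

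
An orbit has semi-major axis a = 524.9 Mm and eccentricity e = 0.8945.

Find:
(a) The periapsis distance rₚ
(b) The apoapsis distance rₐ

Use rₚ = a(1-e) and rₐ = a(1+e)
a = 524.9 Mm = 5.249 × 10^8 m
e = 0.8945:  1 − e = 0.1055,  1 + e = 1.8945
(a) rₚ = a(1 − e) = 5.249 × 10^8 m × 0.1055 = 5.5377 × 10^7 m ≈ 55.38 Mm
(b) rₐ = a(1 + e) = 5.249 × 10^8 m × 1.8945 = 9.94423 × 10^8 m ≈ 994.4 Mm

Final answer:
(a) rₚ = 55.38 Mm
(b) rₐ = 994.4 Mm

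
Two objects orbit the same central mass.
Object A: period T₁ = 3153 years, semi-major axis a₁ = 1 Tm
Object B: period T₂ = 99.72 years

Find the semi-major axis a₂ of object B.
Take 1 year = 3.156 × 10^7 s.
T₁ = 3153 years = 9.95087 × 10^10 s
T₂ = 99.72 years = 3.14716 × 10^9 s
a₁ = 1 Tm = 1 × 10^12 m
Kepler's third law: (T₂/T₁)² = (a₂/a₁)³  ⇒  a₂ = a₁ (T₂/T₁)^(2/3)
T₂/T₁ = 0.031627
(T₂/T₁)^(2/3) = 0.100009
a₂ = 1 × 10^12 m × 0.100009 = 1.00009 × 10^11 m ≈ 100 Gm

Final answer: a₂ = 100 Gm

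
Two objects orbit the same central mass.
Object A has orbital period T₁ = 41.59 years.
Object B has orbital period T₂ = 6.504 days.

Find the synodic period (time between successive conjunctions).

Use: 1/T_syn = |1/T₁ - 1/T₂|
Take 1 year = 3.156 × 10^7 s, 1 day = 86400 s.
T₁ = 41.59 years = 1.31258 × 10^9 s
T₂ = 6.504 days = 561946 s
1/T₁ = 7.61858 × 10^-10 s⁻¹
1/T₂ = 1.77953 × 10^-6 s⁻¹
|1/T₁ − 1/T₂| = 1.77877 × 10^-6 s⁻¹
T_syn = 1 / |1/T₁ − 1/T₂| = 562186 s ≈ 6.507 days

Final answer: T_syn = 6.507 days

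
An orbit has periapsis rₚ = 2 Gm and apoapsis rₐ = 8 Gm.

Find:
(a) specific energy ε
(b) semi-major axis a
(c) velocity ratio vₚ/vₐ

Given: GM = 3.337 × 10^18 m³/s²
rₚ = 2 Gm = 2 × 10^9 m
rₐ = 8 Gm = 8 × 10^9 m
GM = 3.337 × 10^18 m³/s²
a = (rₚ + rₐ)/2 = 5 × 10^9 m
e = (rₐ − rₚ)/(rₐ + rₚ) = (6 × 10^9) / (1 × 10^10) = 0.6
(a) 2a = 1 × 10^10 m;  ε = −GM/(2a) = -3.337 × 10^8 J/kg ≈ -333.7 MJ/kg
(b) a = 5 × 10^9 m ≈ 5 Gm
(c) vₚ/vₐ = rₐ/rₚ (angular momentum) = (8 × 10^9) / (2 × 10^9) = 4 ≈ 4

Final answer:
(a) specific energy ε = -333.7 MJ/kg
(b) semi-major axis a = 5 Gm
(c) velocity ratio vₚ/vₐ = 4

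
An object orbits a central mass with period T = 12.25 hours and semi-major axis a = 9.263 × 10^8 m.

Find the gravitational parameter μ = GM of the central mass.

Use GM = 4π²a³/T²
T = 12.25 hours = 44100 s
a = 9.263 × 10^8 m
a³ = 7.94795 × 10^26 m³
T² = 1.94481 × 10^9 s²
GM = 4π² × (7.94795 × 10^26) / (1.94481 × 10^9) = 1.61338 × 10^19 m³/s²
GM ≈ 1.613 × 10^19 m³/s²

Final answer: GM = 1.613 × 10^19 m³/s²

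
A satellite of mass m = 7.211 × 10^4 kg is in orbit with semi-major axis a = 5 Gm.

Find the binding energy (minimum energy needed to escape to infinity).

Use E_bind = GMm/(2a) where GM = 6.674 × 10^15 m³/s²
a = 5 Gm = 5 × 10^9 m
GM = 6.674 × 10^15 m³/s²
m = 7.211 × 10^4 kg
GMm = 6.674 × 10^15 × 72110 = 4.81262 × 10^20 m³·kg/s²
2a = 1 × 10^10 m
E_bind = GMm/(2a) = 4.81262 × 10^10 J ≈ 48.13 GJ

Final answer: 48.13 GJ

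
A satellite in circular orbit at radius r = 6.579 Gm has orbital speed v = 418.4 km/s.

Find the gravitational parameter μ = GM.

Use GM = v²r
r = 6.579 Gm = 6.579 × 10^9 m
v = 418.4 km/s = 418400 m/s
v² = 1.75059 × 10^11 m²/s²
GM = v²r = 1.75059 × 10^11 × 6.579 × 10^9 = 1.15171 × 10^21 m³/s²
GM ≈ 1.152 × 10^21 m³/s²

Final answer: GM = 1.152 × 10^21 m³/s²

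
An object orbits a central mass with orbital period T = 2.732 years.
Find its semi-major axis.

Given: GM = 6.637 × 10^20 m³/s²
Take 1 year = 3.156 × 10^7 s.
T = 2.732 years = 8.62219 × 10^7 s
GM = 6.637 × 10^20 m³/s²
Kepler's third law: a³ = GM T² / (4π²)
T² = 7.43422 × 10^15 s²
a³ = (6.637 × 10^20) × (7.43422 × 10^15) / (4π²) = 1.24982 × 10^35 m³
a = (a³)^(1/3) = 4.99976 × 10^11 m ≈ 500 Gm

Final answer: 500 Gm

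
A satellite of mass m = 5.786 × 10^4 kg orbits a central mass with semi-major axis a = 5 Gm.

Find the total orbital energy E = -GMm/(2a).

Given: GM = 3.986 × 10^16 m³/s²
a = 5 Gm = 5 × 10^9 m
GM = 3.986 × 10^16 m³/s²
2a = 1 × 10^10 m
GMm = 3.986 × 10^16 × 57860 = 2.3063 × 10^21 m³·kg/s²
E = −GMm/(2a) = -2.3063 × 10^11 J ≈ -230.6 GJ

Final answer: -230.6 GJ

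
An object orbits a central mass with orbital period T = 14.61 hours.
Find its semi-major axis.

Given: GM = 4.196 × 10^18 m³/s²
T = 14.61 hours = 52596 s
GM = 4.196 × 10^18 m³/s²
Kepler's third law: a³ = GM T² / (4π²)
T² = 2.76634 × 10^9 s²
a³ = (4.196 × 10^18) × (2.76634 × 10^9) / (4π²) = 2.94023 × 10^26 m³
a = (a³)^(1/3) = 6.64957 × 10^8 m ≈ 665 Mm

Final answer: 665 Mm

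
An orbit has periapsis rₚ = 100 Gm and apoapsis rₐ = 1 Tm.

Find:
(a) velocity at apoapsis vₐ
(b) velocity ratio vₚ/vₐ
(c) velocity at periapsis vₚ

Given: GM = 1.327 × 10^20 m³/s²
rₚ = 100 Gm = 1 × 10^11 m
rₐ = 1 Tm = 1 × 10^12 m
GM = 1.327 × 10^20 m³/s²
a = (rₚ + rₐ)/2 = 5.5 × 10^11 m
e = (rₐ − rₚ)/(rₐ + rₚ) = (9 × 10^11) / (1.1 × 10^12) = 0.818182
(a) vₐ² = GM (2/rₐ − 1/a) = 1.327 × 10^20 × (2 × 10^-12 − 1.81818 × 10^-12) = 2.41273 × 10^7 m²/s²;  vₐ = 4911.95 m/s ≈ 4.912 km/s
(b) vₚ/vₐ = rₐ/rₚ (angular momentum) = (1 × 10^12) / (1 × 10^11) = 10 ≈ 10
(c) vₚ² = GM (2/rₚ − 1/a) = 1.327 × 10^20 × (2 × 10^-11 − 1.81818 × 10^-12) = 2.41273 × 10^9 m²/s²;  vₚ = 49119.5 m/s ≈ 49.12 km/s

Final answer:
(a) velocity at apoapsis vₐ = 4.912 km/s
(b) velocity ratio vₚ/vₐ = 10
(c) velocity at periapsis vₚ = 49.12 km/s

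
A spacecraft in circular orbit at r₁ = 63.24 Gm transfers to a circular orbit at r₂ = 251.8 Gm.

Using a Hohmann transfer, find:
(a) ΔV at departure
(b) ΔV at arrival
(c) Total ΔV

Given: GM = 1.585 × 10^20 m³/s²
r₁ = 63.24 Gm = 6.324 × 10^10 m
r₂ = 251.8 Gm = 2.518 × 10^11 m
GM = 1.585 × 10^20 m³/s²
Transfer ellipse: a_t = (r₁ + r₂)/2 = 1.5752 × 10^11 m
Circular speed at r₁: v₁ = √(GM/r₁) = 50063.2 m/s
Transfer speed at r₁ (periapsis): v₁ₜ = √(GM(2/r₁ − 1/a_t)) = 63296.4 m/s
(a) ΔV₁ = v₁ₜ − v₁ = 13233.1 m/s ≈ 13.23 km/s
Circular speed at r₂: v₂ = √(GM/r₂) = 25089.2 m/s
Transfer speed at r₂ (apoapsis): v₂ₜ = √(GM(2/r₂ − 1/a_t)) = 15897 m/s
(b) ΔV₂ = v₂ − v₂ₜ = 9192.21 m/s ≈ 9.192 km/s
(c) ΔV_total = ΔV₁ + ΔV₂ = 22425.4 m/s ≈ 22.43 km/s

Final answer:
(a) ΔV₁ = 13.23 km/s
(b) ΔV₂ = 9.192 km/s
(c) ΔV_total = 22.43 km/s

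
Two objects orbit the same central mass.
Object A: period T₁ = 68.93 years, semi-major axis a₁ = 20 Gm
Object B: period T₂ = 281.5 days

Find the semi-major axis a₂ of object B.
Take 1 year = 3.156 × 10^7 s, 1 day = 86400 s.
T₁ = 68.93 years = 2.17543 × 10^9 s
T₂ = 281.5 days = 2.43216 × 10^7 s
a₁ = 20 Gm = 2 × 10^10 m
Kepler's third law: (T₂/T₁)² = (a₂/a₁)³  ⇒  a₂ = a₁ (T₂/T₁)^(2/3)
T₂/T₁ = 0.0111801
(T₂/T₁)^(2/3) = 0.0499994
a₂ = 2 × 10^10 m × 0.0499994 = 9.99988 × 10^8 m ≈ 1000 Mm

Final answer: a₂ = 1000 Mm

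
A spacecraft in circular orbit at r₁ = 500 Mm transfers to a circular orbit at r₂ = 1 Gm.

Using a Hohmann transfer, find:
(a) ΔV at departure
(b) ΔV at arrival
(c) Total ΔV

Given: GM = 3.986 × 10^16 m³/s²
r₁ = 500 Mm = 5 × 10^8 m
r₂ = 1 Gm = 1 × 10^9 m
GM = 3.986 × 10^16 m³/s²
Transfer ellipse: a_t = (r₁ + r₂)/2 = 7.5 × 10^8 m
Circular speed at r₁: v₁ = √(GM/r₁) = 8928.61 m/s
Transfer speed at r₁ (periapsis): v₁ₜ = √(GM(2/r₁ − 1/a_t)) = 10309.9 m/s
(a) ΔV₁ = v₁ₜ − v₁ = 1381.26 m/s ≈ 1.381 km/s
Circular speed at r₂: v₂ = √(GM/r₂) = 6313.48 m/s
Transfer speed at r₂ (apoapsis): v₂ₜ = √(GM(2/r₂ − 1/a_t)) = 5154.93 m/s
(b) ΔV₂ = v₂ − v₂ₜ = 1158.54 m/s ≈ 1.159 km/s
(c) ΔV_total = ΔV₁ + ΔV₂ = 2539.8 m/s ≈ 2.54 km/s

Final answer:
(a) ΔV₁ = 1.381 km/s
(b) ΔV₂ = 1.159 km/s
(c) ΔV_total = 2.54 km/s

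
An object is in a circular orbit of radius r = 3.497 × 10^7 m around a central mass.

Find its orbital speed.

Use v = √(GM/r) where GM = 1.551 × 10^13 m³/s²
r = 3.497 × 10^7 m
GM = 1.551 × 10^13 m³/s²
GM/r = (1.551 × 10^13) / (3.497 × 10^7) = 443523 m²/s²
v = √(GM/r) = 665.975 m/s ≈ 666 m/s

Final answer: 666 m/s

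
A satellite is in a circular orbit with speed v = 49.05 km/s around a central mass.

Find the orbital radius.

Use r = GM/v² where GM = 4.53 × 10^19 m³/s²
v = 49.05 km/s = 49050 m/s
GM = 4.53 × 10^19 m³/s²
v² = 2.4059 × 10^9 m²/s²
r = GM/v² = (4.53 × 10^19) / (2.4059 × 10^9) = 1.88287 × 10^10 m ≈ 18.83 Gm

Final answer: 18.83 Gm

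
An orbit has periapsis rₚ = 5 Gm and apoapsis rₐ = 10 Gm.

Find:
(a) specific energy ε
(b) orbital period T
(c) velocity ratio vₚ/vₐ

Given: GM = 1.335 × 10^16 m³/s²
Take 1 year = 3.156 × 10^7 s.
rₚ = 5 Gm = 5 × 10^9 m
rₐ = 10 Gm = 1 × 10^10 m
GM = 1.335 × 10^16 m³/s²
a = (rₚ + rₐ)/2 = 7.5 × 10^9 m
e = (rₐ − rₚ)/(rₐ + rₚ) = (5 × 10^9) / (1.5 × 10^10) = 0.333333
(a) 2a = 1.5 × 10^10 m;  ε = −GM/(2a) = -890000 J/kg ≈ -890 kJ/kg
(b) a³ = 4.21875 × 10^29 m³;  T = 2π √(a³/GM) = 2π × 5.62149 × 10^6 s = 3.53208 × 10^7 s ≈ 1.119 years
(c) vₚ/vₐ = rₐ/rₚ (angular momentum) = (1 × 10^10) / (5 × 10^9) = 2 ≈ 2

Final answer:
(a) specific energy ε = -890 kJ/kg
(b) orbital period T = 1.119 years
(c) velocity ratio vₚ/vₐ = 2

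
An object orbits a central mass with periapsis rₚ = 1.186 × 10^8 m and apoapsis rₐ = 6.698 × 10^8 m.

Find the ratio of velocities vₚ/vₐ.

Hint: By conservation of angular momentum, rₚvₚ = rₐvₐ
rₚ = 1.186 × 10^8 m
rₐ = 6.698 × 10^8 m
rₚvₚ = rₐvₐ  ⇒  vₚ/vₐ = rₐ/rₚ
vₚ/vₐ = (6.698 × 10^8) / (1.186 × 10^8) = 5.64755

Final answer: vₚ/vₐ = 5.648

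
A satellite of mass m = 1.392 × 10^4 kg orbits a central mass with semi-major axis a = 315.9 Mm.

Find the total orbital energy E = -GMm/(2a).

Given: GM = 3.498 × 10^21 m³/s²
a = 315.9 Mm = 3.159 × 10^8 m
GM = 3.498 × 10^21 m³/s²
2a = 6.318 × 10^8 m
GMm = 3.498 × 10^21 × 13920 = 4.86922 × 10^25 m³·kg/s²
E = −GMm/(2a) = -7.70689 × 10^16 J ≈ -77.07 PJ

Final answer: -77.07 PJ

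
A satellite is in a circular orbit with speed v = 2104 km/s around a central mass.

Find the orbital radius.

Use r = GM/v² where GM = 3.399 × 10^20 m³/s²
v = 2104 km/s = 2.104 × 10^6 m/s
GM = 3.399 × 10^20 m³/s²
v² = 4.42682 × 10^12 m²/s²
r = GM/v² = (3.399 × 10^20) / (4.42682 × 10^12) = 7.6782 × 10^7 m ≈ 76.78 Mm

Final answer: 76.78 Mm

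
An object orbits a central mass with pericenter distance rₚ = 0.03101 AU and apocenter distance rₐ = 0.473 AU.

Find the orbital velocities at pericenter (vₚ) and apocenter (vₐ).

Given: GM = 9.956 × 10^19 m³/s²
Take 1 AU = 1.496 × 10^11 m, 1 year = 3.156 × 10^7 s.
rₚ = 0.03101 AU = 4.6391 × 10^9 m
rₐ = 0.473 AU = 7.07608 × 10^10 m
GM = 9.956 × 10^19 m³/s²
a = (rₚ + rₐ)/2 = 3.76999 × 10^10 m
Vis-viva: v² = GM (2/r − 1/a)
vₚ² = 9.956 × 10^19 × (4.31118 × 10^-10 − 2.65252 × 10^-11) = 4.02813 × 10^10 m²/s²
vₚ = 200702 m/s ≈ 42.34 AU/year
vₐ² = 9.956 × 10^19 × (2.82642 × 10^-11 − 2.65252 × 10^-11) = 1.73135 × 10^8 m²/s²
vₐ = 13158.1 m/s ≈ 2.776 AU/year

Final answer: vₚ = 42.34 AU/year, vₐ = 2.776 AU/year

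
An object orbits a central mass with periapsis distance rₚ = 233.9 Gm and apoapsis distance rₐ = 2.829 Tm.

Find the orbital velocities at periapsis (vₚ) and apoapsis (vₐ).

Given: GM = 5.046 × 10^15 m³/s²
rₚ = 233.9 Gm = 2.339 × 10^11 m
rₐ = 2.829 Tm = 2.829 × 10^12 m
GM = 5.046 × 10^15 m³/s²
a = (rₚ + rₐ)/2 = 1.53145 × 10^12 m
Vis-viva: v² = GM (2/r − 1/a)
vₚ² = 5.046 × 10^15 × (8.55066 × 10^-12 − 6.52976 × 10^-13) = 39851.7 m²/s²
vₚ = 199.629 m/s ≈ 199.6 m/s
vₐ² = 5.046 × 10^15 × (7.06964 × 10^-13 − 6.52976 × 10^-13) = 272.422 m²/s²
vₐ = 16.5052 m/s ≈ 16.51 m/s

Final answer: vₚ = 199.6 m/s, vₐ = 16.51 m/s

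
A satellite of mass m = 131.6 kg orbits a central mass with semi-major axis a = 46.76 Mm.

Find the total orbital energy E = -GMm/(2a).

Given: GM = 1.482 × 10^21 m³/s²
a = 46.76 Mm = 4.676 × 10^7 m
GM = 1.482 × 10^21 m³/s²
2a = 9.352 × 10^7 m
GMm = 1.482 × 10^21 × 131.6 = 1.95031 × 10^23 m³·kg/s²
E = −GMm/(2a) = -2.08545 × 10^15 J ≈ -2.085 PJ

Final answer: -2.085 PJ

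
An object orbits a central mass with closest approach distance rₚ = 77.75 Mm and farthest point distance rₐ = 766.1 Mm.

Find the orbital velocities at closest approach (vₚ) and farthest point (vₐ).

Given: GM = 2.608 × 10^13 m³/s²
rₚ = 77.75 Mm = 7.775 × 10^7 m
rₐ = 766.1 Mm = 7.661 × 10^8 m
GM = 2.608 × 10^13 m³/s²
a = (rₚ + rₐ)/2 = 4.21925 × 10^8 m
Vis-viva: v² = GM (2/r − 1/a)
vₚ² = 2.608 × 10^13 × (2.57235 × 10^-8 − 2.37009 × 10^-9) = 609056 m²/s²
vₚ = 780.421 m/s ≈ 780.4 m/s
vₐ² = 2.608 × 10^13 × (2.61063 × 10^-9 − 2.37009 × 10^-9) = 6273.17 m²/s²
vₐ = 79.2034 m/s ≈ 79.2 m/s

Final answer: vₚ = 780.4 m/s, vₐ = 79.2 m/s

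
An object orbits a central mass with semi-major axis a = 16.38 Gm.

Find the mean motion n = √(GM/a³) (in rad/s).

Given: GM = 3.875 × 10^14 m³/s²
a = 16.38 Gm = 1.638 × 10^10 m
GM = 3.875 × 10^14 m³/s²
a³ = 4.39483 × 10^30 m³
GM/a³ = (3.875 × 10^14) / (4.39483 × 10^30) = 8.81719 × 10^-17 s⁻²
n = √(GM/a³) = 9.38999 × 10^-9 rad/s ≈ 9.39 × 10^-9 rad/s

Final answer: n = 9.39 × 10^-9 rad/s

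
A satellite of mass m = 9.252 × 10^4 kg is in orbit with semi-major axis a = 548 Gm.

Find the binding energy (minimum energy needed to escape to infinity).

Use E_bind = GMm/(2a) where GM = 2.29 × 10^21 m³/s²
a = 548 Gm = 5.48 × 10^11 m
GM = 2.29 × 10^21 m³/s²
m = 9.252 × 10^4 kg
GMm = 2.29 × 10^21 × 92520 = 2.11871 × 10^26 m³·kg/s²
2a = 1.096 × 10^12 m
E_bind = GMm/(2a) = 1.93313 × 10^14 J ≈ 193.3 TJ

Final answer: 193.3 TJ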